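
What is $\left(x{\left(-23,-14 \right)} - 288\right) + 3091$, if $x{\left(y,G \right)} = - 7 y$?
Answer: $2964$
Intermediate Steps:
$\left(x{\left(-23,-14 \right)} - 288\right) + 3091 = \left(\left(-7\right) \left(-23\right) - 288\right) + 3091 = \left(161 - 288\right) + 3091 = -127 + 3091 = 2964$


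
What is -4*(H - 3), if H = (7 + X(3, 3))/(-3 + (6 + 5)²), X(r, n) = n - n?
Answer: 694/59 ≈ 11.763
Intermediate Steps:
X(r, n) = 0
H = 7/118 (H = (7 + 0)/(-3 + (6 + 5)²) = 7/(-3 + 11²) = 7/(-3 + 121) = 7/118 ≈ 0.059322)
-4*(H - 3) = -4*(7/118 - 3) = -4*(-347/118) = 694/59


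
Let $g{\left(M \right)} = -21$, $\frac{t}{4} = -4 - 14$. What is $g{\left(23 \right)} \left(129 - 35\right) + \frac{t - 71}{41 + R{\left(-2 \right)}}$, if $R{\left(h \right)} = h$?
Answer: $- \frac{5933}{3} \approx -1977.7$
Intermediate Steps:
$t = -72$ ($t = 4 \left(-4 - 14\right) = 4 \left(-18\right) = -72$)
$g{\left(23 \right)} \left(129 - 35\right) + \frac{t - 71}{41 + R{\left(-2 \right)}} = - 21 \left(129 - 35\right) + \frac{-72 - 71}{41 - 2} = - 21 \left(129 - 35\right) - \frac{143}{39} = \left(-21\right) 94 - \frac{11}{3} = -1974 - \frac{11}{3} = - \frac{5933}{3}$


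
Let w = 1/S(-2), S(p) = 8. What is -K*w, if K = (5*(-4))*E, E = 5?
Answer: 25/2 ≈ 12.500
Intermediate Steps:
K = -100 (K = (5*(-4))*5 = -20*5 = -100)
w = ⅛ (w = 1/8 = ⅛ ≈ 0.12500)
-K*w = -(-100)/8 = -1*(-25/2) = 25/2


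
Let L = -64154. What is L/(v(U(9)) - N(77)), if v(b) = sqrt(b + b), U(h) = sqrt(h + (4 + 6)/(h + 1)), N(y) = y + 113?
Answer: 11000807150/32580249 + 609463*sqrt(10)/32580249 + 32077*2**(1/4)*5**(3/4)/162901245 + 57898985*2**(3/4)*5**(1/4)/32580249 ≈ 342.18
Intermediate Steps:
N(y) = 113 + y
U(h) = sqrt(h + 10/(1 + h))
v(b) = sqrt(2)*sqrt(b) (v(b) = sqrt(2*b) = sqrt(2)*sqrt(b))
L/(v(U(9)) - N(77)) = -64154/(sqrt(2)*sqrt(sqrt((10 + 9*(1 + 9))/(1 + 9))) - (113 + 77)) = -64154/(sqrt(2)*sqrt(sqrt((10 + 9*10)/10)) - 1*190) = -64154/(sqrt(2)*sqrt(sqrt((10 + 90)/10)) - 190) = -64154/(sqrt(2)*sqrt(sqrt((1/10)*100)) - 190) = -64154/(sqrt(2)*sqrt(sqrt(10)) - 190) = -64154/(sqrt(2)*10**(1/4) - 190) = -64154/(2**(3/4)*5**(1/4) - 190) = -64154/(-190 + 2**(3/4)*5**(1/4))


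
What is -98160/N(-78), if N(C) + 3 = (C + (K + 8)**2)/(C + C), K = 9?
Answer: 15312960/679 ≈ 22552.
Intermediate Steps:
N(C) = -3 + (289 + C)/(2*C) (N(C) = -3 + (C + (9 + 8)**2)/(C + C) = -3 + (C + 17**2)/((2*C)) = -3 + (C + 289)*(1/(2*C)) = -3 + (289 + C)*(1/(2*C)) = -3 + (289 + C)/(2*C))
-98160/N(-78) = -98160*(-156/(289 - 5*(-78))) = -98160*(-156/(289 + 390)) = -98160/((1/2)*(-1/78)*679) = -98160/(-679/156) = -98160*(-156/679) = 15312960/679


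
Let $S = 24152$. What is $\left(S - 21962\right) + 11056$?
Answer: $13246$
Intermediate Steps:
$\left(S - 21962\right) + 11056 = \left(24152 - 21962\right) + 11056 = 2190 + 11056 = 13246$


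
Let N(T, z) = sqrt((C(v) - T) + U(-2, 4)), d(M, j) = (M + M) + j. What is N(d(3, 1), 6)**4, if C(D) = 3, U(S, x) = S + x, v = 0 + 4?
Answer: 4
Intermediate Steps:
v = 4
d(M, j) = j + 2*M (d(M, j) = 2*M + j = j + 2*M)
N(T, z) = sqrt(5 - T) (N(T, z) = sqrt((3 - T) + (-2 + 4)) = sqrt((3 - T) + 2) = sqrt(5 - T))
N(d(3, 1), 6)**4 = (sqrt(5 - (1 + 2*3)))**4 = (sqrt(5 - (1 + 6)))**4 = (sqrt(5 - 1*7))**4 = (sqrt(5 - 7))**4 = (sqrt(-2))**4 = (I*sqrt(2))**4 = 4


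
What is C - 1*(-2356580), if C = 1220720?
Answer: 3577300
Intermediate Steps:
C - 1*(-2356580) = 1220720 - 1*(-2356580) = 1220720 + 2356580 = 3577300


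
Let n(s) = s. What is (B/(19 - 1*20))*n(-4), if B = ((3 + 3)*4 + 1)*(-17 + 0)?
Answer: -1700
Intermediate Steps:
B = -425 (B = (6*4 + 1)*(-17) = (24 + 1)*(-17) = 25*(-17) = -425)
(B/(19 - 1*20))*n(-4) = (-425/(19 - 1*20))*(-4) = (-425/(19 - 20))*(-4) = (-425/(-1))*(-4) = -1*(-425)*(-4) = 425*(-4) = -1700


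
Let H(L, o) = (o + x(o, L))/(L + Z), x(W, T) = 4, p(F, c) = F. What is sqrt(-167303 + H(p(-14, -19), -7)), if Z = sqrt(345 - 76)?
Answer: sqrt(2342239 - 167303*sqrt(269))/sqrt(-14 + sqrt(269)) ≈ 409.03*I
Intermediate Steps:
Z = sqrt(269) ≈ 16.401
H(L, o) = (4 + o)/(L + sqrt(269)) (H(L, o) = (o + 4)/(L + sqrt(269)) = (4 + o)/(L + sqrt(269)))
sqrt(-167303 + H(p(-14, -19), -7)) = sqrt(-167303 + (4 - 7)/(-14 + sqrt(269))) = sqrt(-167303 - 3/(-14 + sqrt(269)))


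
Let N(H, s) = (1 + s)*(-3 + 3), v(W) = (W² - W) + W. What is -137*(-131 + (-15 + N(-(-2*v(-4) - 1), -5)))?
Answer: 20002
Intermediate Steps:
v(W) = W²
N(H, s) = 0 (N(H, s) = (1 + s)*0 = 0)
-137*(-131 + (-15 + N(-(-2*v(-4) - 1), -5))) = -137*(-131 + (-15 + 0)) = -137*(-131 - 15) = -137*(-146) = 20002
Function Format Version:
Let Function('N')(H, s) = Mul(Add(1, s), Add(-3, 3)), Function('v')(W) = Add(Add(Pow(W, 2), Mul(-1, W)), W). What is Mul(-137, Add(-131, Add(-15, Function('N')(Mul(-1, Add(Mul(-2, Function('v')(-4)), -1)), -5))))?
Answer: 20002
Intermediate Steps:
Function('v')(W) = Pow(W, 2)
Function('N')(H, s) = 0 (Function('N')(H, s) = Mul(Add(1, s), 0) = 0)
Mul(-137, Add(-131, Add(-15, Function('N')(Mul(-1, Add(Mul(-2, Function('v')(-4)), -1)), -5)))) = Mul(-137, Add(-131, Add(-15, 0))) = Mul(-137, Add(-131, -15)) = Mul(-137, -146) = 20002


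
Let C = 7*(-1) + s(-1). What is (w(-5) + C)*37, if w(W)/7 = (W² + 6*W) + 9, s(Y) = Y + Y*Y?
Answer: 777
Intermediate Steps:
s(Y) = Y + Y²
C = -7 (C = 7*(-1) - (1 - 1) = -7 - 1*0 = -7 + 0 = -7)
w(W) = 63 + 7*W² + 42*W (w(W) = 7*((W² + 6*W) + 9) = 7*(9 + W² + 6*W) = 63 + 7*W² + 42*W)
(w(-5) + C)*37 = ((63 + 7*(-5)² + 42*(-5)) - 7)*37 = ((63 + 7*25 - 210) - 7)*37 = ((63 + 175 - 210) - 7)*37 = (28 - 7)*37 = 21*37 = 777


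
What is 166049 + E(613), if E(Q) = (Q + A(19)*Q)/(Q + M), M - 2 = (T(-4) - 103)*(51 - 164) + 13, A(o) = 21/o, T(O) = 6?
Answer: 36562519879/220191 ≈ 1.6605e+5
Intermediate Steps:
M = 10976 (M = 2 + ((6 - 103)*(51 - 164) + 13) = 2 + (-97*(-113) + 13) = 2 + (10961 + 13) = 2 + 10974 = 10976)
E(Q) = 40*Q/(19*(10976 + Q)) (E(Q) = (Q + (21/19)*Q)/(Q + 10976) = (Q + (21*(1/19))*Q)/(10976 + Q) = (Q + 21*Q/19)/(10976 + Q) = (40*Q/19)/(10976 + Q) = 40*Q/(19*(10976 + Q)))
166049 + E(613) = 166049 + (40/19)*613/(10976 + 613) = 166049 + (40/19)*613/11589 = 166049 + (40/19)*613*(1/11589) = 166049 + 24520/220191 = 36562519879/220191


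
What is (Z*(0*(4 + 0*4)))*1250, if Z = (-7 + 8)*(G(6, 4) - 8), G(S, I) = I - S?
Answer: 0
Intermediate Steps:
Z = -10 (Z = (-7 + 8)*((4 - 1*6) - 8) = 1*((4 - 6) - 8) = 1*(-2 - 8) = 1*(-10) = -10)
(Z*(0*(4 + 0*4)))*1250 = -0*(4 + 0*4)*1250 = -0*(4 + 0)*1250 = -0*4*1250 = -10*0*1250 = 0*1250 = 0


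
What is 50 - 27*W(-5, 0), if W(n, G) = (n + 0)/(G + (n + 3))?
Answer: -35/2 ≈ -17.500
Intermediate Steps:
W(n, G) = n/(3 + G + n) (W(n, G) = n/(G + (3 + n)) = n/(3 + G + n))
50 - 27*W(-5, 0) = 50 - (-135)/(3 + 0 - 5) = 50 - (-135)/(-2) = 50 - (-135)*(-1)/2 = 50 - 27*5/2 = 50 - 135/2 = -35/2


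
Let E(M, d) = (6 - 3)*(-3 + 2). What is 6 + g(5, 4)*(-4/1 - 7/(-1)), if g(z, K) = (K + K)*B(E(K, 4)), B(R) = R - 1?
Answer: -90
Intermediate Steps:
E(M, d) = -3 (E(M, d) = 3*(-1) = -3)
B(R) = -1 + R
g(z, K) = -8*K (g(z, K) = (K + K)*(-1 - 3) = (2*K)*(-4) = -8*K)
6 + g(5, 4)*(-4/1 - 7/(-1)) = 6 + (-8*4)*(-4/1 - 7/(-1)) = 6 - 32*(-4*1 - 7*(-1)) = 6 - 32*(-4 + 7) = 6 - 32*3 = 6 - 96 = -90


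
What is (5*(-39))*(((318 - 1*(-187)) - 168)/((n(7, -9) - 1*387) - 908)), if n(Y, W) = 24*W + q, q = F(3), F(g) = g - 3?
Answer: 65715/1511 ≈ 43.491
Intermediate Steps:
F(g) = -3 + g
q = 0 (q = -3 + 3 = 0)
n(Y, W) = 24*W (n(Y, W) = 24*W + 0 = 24*W)
(5*(-39))*(((318 - 1*(-187)) - 168)/((n(7, -9) - 1*387) - 908)) = (5*(-39))*(((318 - 1*(-187)) - 168)/((24*(-9) - 1*387) - 908)) = -195*((318 + 187) - 168)/((-216 - 387) - 908) = -195*(505 - 168)/(-603 - 908) = -65715/(-1511) = -65715*(-1)/1511 = -195*(-337/1511) = 65715/1511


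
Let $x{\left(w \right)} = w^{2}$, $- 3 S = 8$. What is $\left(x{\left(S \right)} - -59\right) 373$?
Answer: $\frac{221935}{9} \approx 24659.0$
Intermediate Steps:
$S = - \frac{8}{3}$ ($S = \left(- \frac{1}{3}\right) 8 = - \frac{8}{3} \approx -2.6667$)
$\left(x{\left(S \right)} - -59\right) 373 = \left(\left(- \frac{8}{3}\right)^{2} - -59\right) 373 = \left(\frac{64}{9} + 59\right) 373 = \frac{595}{9} \cdot 373 = \frac{221935}{9}$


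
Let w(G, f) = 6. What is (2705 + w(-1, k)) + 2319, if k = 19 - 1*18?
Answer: 5030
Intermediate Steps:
k = 1 (k = 19 - 18 = 1)
(2705 + w(-1, k)) + 2319 = (2705 + 6) + 2319 = 2711 + 2319 = 5030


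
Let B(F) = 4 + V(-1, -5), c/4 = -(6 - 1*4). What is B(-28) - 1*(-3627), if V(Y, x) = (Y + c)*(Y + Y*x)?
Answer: 3595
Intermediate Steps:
c = -8 (c = 4*(-(6 - 1*4)) = 4*(-(6 - 4)) = 4*(-1*2) = 4*(-2) = -8)
V(Y, x) = (-8 + Y)*(Y + Y*x) (V(Y, x) = (Y - 8)*(Y + Y*x) = (-8 + Y)*(Y + Y*x))
B(F) = -32 (B(F) = 4 - (-8 - 1 - 8*(-5) - 1*(-5)) = 4 - (-8 - 1 + 40 + 5) = 4 - 1*36 = 4 - 36 = -32)
B(-28) - 1*(-3627) = -32 - 1*(-3627) = -32 + 3627 = 3595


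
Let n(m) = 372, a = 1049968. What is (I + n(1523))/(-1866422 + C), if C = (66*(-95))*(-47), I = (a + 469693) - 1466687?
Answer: -26673/785866 ≈ -0.033941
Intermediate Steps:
I = 52974 (I = (1049968 + 469693) - 1466687 = 1519661 - 1466687 = 52974)
C = 294690 (C = -6270*(-47) = 294690)
(I + n(1523))/(-1866422 + C) = (52974 + 372)/(-1866422 + 294690) = 53346/(-1571732) = 53346*(-1/1571732) = -26673/785866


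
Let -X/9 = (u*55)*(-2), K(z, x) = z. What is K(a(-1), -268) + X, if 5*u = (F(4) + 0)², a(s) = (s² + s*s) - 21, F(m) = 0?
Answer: -19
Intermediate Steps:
a(s) = -21 + 2*s² (a(s) = (s² + s²) - 21 = 2*s² - 21 = -21 + 2*s²)
u = 0 (u = (0 + 0)²/5 = (⅕)*0² = (⅕)*0 = 0)
X = 0 (X = -9*0*55*(-2) = -0*(-2) = -9*0 = 0)
K(a(-1), -268) + X = (-21 + 2*(-1)²) + 0 = (-21 + 2*1) + 0 = (-21 + 2) + 0 = -19 + 0 = -19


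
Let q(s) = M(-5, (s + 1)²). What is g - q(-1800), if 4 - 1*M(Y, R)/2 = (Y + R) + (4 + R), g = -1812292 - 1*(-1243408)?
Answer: 12376710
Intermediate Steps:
g = -568884 (g = -1812292 + 1243408 = -568884)
M(Y, R) = -4*R - 2*Y (M(Y, R) = 8 - 2*((Y + R) + (4 + R)) = 8 - 2*((R + Y) + (4 + R)) = 8 - 2*(4 + Y + 2*R) = 8 + (-8 - 4*R - 2*Y) = -4*R - 2*Y)
q(s) = 10 - 4*(1 + s)² (q(s) = -4*(s + 1)² - 2*(-5) = -4*(1 + s)² + 10 = 10 - 4*(1 + s)²)
g - q(-1800) = -568884 - (10 - 4*(1 - 1800)²) = -568884 - (10 - 4*(-1799)²) = -568884 - (10 - 4*3236401) = -568884 - (10 - 12945604) = -568884 - 1*(-12945594) = -568884 + 12945594 = 12376710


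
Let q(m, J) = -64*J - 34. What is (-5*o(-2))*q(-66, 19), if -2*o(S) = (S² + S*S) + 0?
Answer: -25000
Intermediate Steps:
q(m, J) = -34 - 64*J
o(S) = -S² (o(S) = -((S² + S*S) + 0)/2 = -((S² + S²) + 0)/2 = -(2*S² + 0)/2 = -S²)
(-5*o(-2))*q(-66, 19) = (-(-5)*(-2)²)*(-34 - 64*19) = (-(-5)*4)*(-34 - 1216) = -5*(-4)*(-1250) = 20*(-1250) = -25000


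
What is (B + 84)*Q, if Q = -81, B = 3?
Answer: -7047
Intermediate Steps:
(B + 84)*Q = (3 + 84)*(-81) = 87*(-81) = -7047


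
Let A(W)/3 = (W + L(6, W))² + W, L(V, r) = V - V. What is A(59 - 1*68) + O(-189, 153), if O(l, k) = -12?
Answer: 204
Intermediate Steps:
L(V, r) = 0
A(W) = 3*W + 3*W² (A(W) = 3*((W + 0)² + W) = 3*(W² + W) = 3*(W + W²) = 3*W + 3*W²)
A(59 - 1*68) + O(-189, 153) = 3*(59 - 1*68)*(1 + (59 - 1*68)) - 12 = 3*(59 - 68)*(1 + (59 - 68)) - 12 = 3*(-9)*(1 - 9) - 12 = 3*(-9)*(-8) - 12 = 216 - 12 = 204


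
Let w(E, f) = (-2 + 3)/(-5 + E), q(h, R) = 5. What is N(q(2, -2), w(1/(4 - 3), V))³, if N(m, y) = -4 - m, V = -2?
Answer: -729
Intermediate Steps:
w(E, f) = 1/(-5 + E)
N(q(2, -2), w(1/(4 - 3), V))³ = (-4 - 1*5)³ = (-4 - 5)³ = (-9)³ = -729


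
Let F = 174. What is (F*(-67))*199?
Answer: -2319942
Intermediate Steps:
(F*(-67))*199 = (174*(-67))*199 = -11658*199 = -2319942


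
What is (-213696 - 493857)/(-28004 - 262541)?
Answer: 707553/290545 ≈ 2.4353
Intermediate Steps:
(-213696 - 493857)/(-28004 - 262541) = -707553/(-290545) = -707553*(-1/290545) = 707553/290545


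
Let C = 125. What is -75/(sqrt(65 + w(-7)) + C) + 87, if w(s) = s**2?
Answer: 1340082/15511 + 75*sqrt(114)/15511 ≈ 86.447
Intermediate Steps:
-75/(sqrt(65 + w(-7)) + C) + 87 = -75/(sqrt(65 + (-7)**2) + 125) + 87 = -75/(sqrt(65 + 49) + 125) + 87 = -75/(sqrt(114) + 125) + 87 = -75/(125 + sqrt(114)) + 87 = 87 - 75/(125 + sqrt(114))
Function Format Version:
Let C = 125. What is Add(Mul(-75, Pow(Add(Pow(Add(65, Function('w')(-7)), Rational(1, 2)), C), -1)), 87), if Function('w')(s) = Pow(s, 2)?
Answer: Add(Rational(1340082, 15511), Mul(Rational(75, 15511), Pow(114, Rational(1, 2)))) ≈ 86.447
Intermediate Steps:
Add(Mul(-75, Pow(Add(Pow(Add(65, Function('w')(-7)), Rational(1, 2)), C), -1)), 87) = Add(Mul(-75, Pow(Add(Pow(Add(65, Pow(-7, 2)), Rational(1, 2)), 125), -1)), 87) = Add(Mul(-75, Pow(Add(Pow(Add(65, 49), Rational(1, 2)), 125), -1)), 87) = Add(Mul(-75, Pow(Add(Pow(114, Rational(1, 2)), 125), -1)), 87) = Add(Mul(-75, Pow(Add(125, Pow(114, Rational(1, 2))), -1)), 87) = Add(87, Mul(-75, Pow(Add(125, Pow(114, Rational(1, 2))), -1)))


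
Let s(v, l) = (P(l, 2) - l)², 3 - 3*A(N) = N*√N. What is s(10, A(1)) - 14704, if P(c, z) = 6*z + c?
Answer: -14560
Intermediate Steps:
P(c, z) = c + 6*z
A(N) = 1 - N^(3/2)/3 (A(N) = 1 - N*√N/3 = 1 - N^(3/2)/3)
s(v, l) = 144 (s(v, l) = ((l + 6*2) - l)² = ((l + 12) - l)² = ((12 + l) - l)² = 12² = 144)
s(10, A(1)) - 14704 = 144 - 14704 = -14560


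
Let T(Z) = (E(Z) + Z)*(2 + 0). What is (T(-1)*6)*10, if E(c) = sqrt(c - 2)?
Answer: -120 + 120*I*sqrt(3) ≈ -120.0 + 207.85*I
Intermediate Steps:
E(c) = sqrt(-2 + c)
T(Z) = 2*Z + 2*sqrt(-2 + Z) (T(Z) = (sqrt(-2 + Z) + Z)*(2 + 0) = (Z + sqrt(-2 + Z))*2 = 2*Z + 2*sqrt(-2 + Z))
(T(-1)*6)*10 = ((2*(-1) + 2*sqrt(-2 - 1))*6)*10 = ((-2 + 2*sqrt(-3))*6)*10 = ((-2 + 2*(I*sqrt(3)))*6)*10 = ((-2 + 2*I*sqrt(3))*6)*10 = (-12 + 12*I*sqrt(3))*10 = -120 + 120*I*sqrt(3)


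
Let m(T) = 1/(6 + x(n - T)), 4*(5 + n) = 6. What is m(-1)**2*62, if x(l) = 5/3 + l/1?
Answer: 72/31 ≈ 2.3226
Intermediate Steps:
n = -7/2 (n = -5 + (1/4)*6 = -5 + 3/2 = -7/2 ≈ -3.5000)
x(l) = 5/3 + l (x(l) = 5*(1/3) + l*1 = 5/3 + l)
m(T) = 1/(25/6 - T) (m(T) = 1/(6 + (5/3 + (-7/2 - T))) = 1/(6 + (-11/6 - T)) = 1/(25/6 - T))
m(-1)**2*62 = (-6/(-25 + 6*(-1)))**2*62 = (-6/(-25 - 6))**2*62 = (-6/(-31))**2*62 = (-6*(-1/31))**2*62 = (6/31)**2*62 = (36/961)*62 = 72/31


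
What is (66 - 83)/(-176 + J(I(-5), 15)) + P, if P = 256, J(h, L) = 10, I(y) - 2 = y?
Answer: 42513/166 ≈ 256.10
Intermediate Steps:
I(y) = 2 + y
(66 - 83)/(-176 + J(I(-5), 15)) + P = (66 - 83)/(-176 + 10) + 256 = -17/(-166) + 256 = -17*(-1/166) + 256 = 17/166 + 256 = 42513/166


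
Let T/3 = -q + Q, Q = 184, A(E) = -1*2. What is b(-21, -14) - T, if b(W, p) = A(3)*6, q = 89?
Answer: -297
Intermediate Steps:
A(E) = -2
b(W, p) = -12 (b(W, p) = -2*6 = -12)
T = 285 (T = 3*(-1*89 + 184) = 3*(-89 + 184) = 3*95 = 285)
b(-21, -14) - T = -12 - 1*285 = -12 - 285 = -297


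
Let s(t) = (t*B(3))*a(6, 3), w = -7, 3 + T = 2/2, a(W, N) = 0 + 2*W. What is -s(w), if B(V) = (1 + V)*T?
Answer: -672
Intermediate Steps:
a(W, N) = 2*W
T = -2 (T = -3 + 2/2 = -3 + 2*(1/2) = -3 + 1 = -2)
B(V) = -2 - 2*V (B(V) = (1 + V)*(-2) = -2 - 2*V)
s(t) = -96*t (s(t) = (t*(-2 - 2*3))*(2*6) = (t*(-2 - 6))*12 = (t*(-8))*12 = -8*t*12 = -96*t)
-s(w) = -(-96)*(-7) = -1*672 = -672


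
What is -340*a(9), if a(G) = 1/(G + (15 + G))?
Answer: -340/33 ≈ -10.303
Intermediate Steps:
a(G) = 1/(15 + 2*G)
-340*a(9) = -340/(15 + 2*9) = -340/(15 + 18) = -340/33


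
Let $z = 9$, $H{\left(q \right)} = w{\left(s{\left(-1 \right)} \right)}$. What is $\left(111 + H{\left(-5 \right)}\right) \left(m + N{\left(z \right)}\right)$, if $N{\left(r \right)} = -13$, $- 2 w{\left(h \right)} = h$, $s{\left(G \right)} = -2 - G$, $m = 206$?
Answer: $\frac{43039}{2} \approx 21520.0$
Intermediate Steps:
$w{\left(h \right)} = - \frac{h}{2}$
$H{\left(q \right)} = \frac{1}{2}$ ($H{\left(q \right)} = - \frac{-2 - -1}{2} = - \frac{-2 + 1}{2} = \left(- \frac{1}{2}\right) \left(-1\right) = \frac{1}{2}$)
$\left(111 + H{\left(-5 \right)}\right) \left(m + N{\left(z \right)}\right) = \left(111 + \frac{1}{2}\right) \left(206 - 13\right) = \frac{223}{2} \cdot 193 = \frac{43039}{2}$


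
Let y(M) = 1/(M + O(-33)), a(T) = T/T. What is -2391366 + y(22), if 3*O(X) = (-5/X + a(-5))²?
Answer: -175330169121/73318 ≈ -2.3914e+6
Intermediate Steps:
a(T) = 1
O(X) = (1 - 5/X)²/3 (O(X) = (-5/X + 1)²/3 = (1 - 5/X)²/3)
y(M) = 1/(1444/3267 + M) (y(M) = 1/(M + (⅓)*(-5 - 33)²/(-33)²) = 1/(M + (⅓)*(1/1089)*(-38)²) = 1/(M + (⅓)*(1/1089)*1444) = 1/(M + 1444/3267) = 1/(1444/3267 + M))
-2391366 + y(22) = -2391366 + 3267/(1444 + 3267*22) = -2391366 + 3267/(1444 + 71874) = -2391366 + 3267/73318 = -175330169121/73318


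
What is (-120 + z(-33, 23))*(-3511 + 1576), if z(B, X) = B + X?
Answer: 251550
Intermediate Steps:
(-120 + z(-33, 23))*(-3511 + 1576) = (-120 + (-33 + 23))*(-3511 + 1576) = (-120 - 10)*(-1935) = -130*(-1935) = 251550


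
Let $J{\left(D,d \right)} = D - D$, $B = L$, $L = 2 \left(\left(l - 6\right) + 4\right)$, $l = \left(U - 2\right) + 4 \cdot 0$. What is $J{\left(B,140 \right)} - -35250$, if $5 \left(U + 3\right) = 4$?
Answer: $35250$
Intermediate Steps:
$U = - \frac{11}{5}$ ($U = -3 + \frac{1}{5} \cdot 4 = -3 + \frac{4}{5} = - \frac{11}{5} \approx -2.2$)
$l = - \frac{21}{5}$ ($l = \left(- \frac{11}{5} - 2\right) + 4 \cdot 0 = - \frac{21}{5} + 0 = - \frac{21}{5} \approx -4.2$)
$L = - \frac{62}{5}$ ($L = 2 \left(\left(- \frac{21}{5} - 6\right) + 4\right) = 2 \left(- \frac{51}{5} + 4\right) = 2 \left(- \frac{31}{5}\right) = - \frac{62}{5} \approx -12.4$)
$B = - \frac{62}{5} \approx -12.4$
$J{\left(D,d \right)} = 0$
$J{\left(B,140 \right)} - -35250 = 0 - -35250 = 0 + 35250 = 35250$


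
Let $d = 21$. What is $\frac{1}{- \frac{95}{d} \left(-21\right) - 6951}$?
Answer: $- \frac{1}{6856} \approx -0.00014586$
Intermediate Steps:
$\frac{1}{- \frac{95}{d} \left(-21\right) - 6951} = \frac{1}{- \frac{95}{21} \left(-21\right) - 6951} = \frac{1}{\left(-95\right) \frac{1}{21} \left(-21\right) - 6951} = \frac{1}{\left(- \frac{95}{21}\right) \left(-21\right) - 6951} = \frac{1}{95 - 6951} = \frac{1}{-6856} = - \frac{1}{6856}$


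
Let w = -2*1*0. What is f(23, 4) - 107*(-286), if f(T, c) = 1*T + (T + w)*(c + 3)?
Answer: 30786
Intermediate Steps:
w = 0 (w = -2*0 = 0)
f(T, c) = T + T*(3 + c) (f(T, c) = 1*T + (T + 0)*(c + 3) = T + T*(3 + c))
f(23, 4) - 107*(-286) = 23*(4 + 4) - 107*(-286) = 23*8 + 30602 = 184 + 30602 = 30786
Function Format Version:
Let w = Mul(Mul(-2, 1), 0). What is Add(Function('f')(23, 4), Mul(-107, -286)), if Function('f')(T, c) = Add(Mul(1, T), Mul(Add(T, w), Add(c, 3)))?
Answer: 30786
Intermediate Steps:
w = 0 (w = Mul(-2, 0) = 0)
Function('f')(T, c) = Add(T, Mul(T, Add(3, c))) (Function('f')(T, c) = Add(Mul(1, T), Mul(Add(T, 0), Add(c, 3))) = Add(T, Mul(T, Add(3, c))))
Add(Function('f')(23, 4), Mul(-107, -286)) = Add(Mul(23, Add(4, 4)), Mul(-107, -286)) = Add(Mul(23, 8), 30602) = Add(184, 30602) = 30786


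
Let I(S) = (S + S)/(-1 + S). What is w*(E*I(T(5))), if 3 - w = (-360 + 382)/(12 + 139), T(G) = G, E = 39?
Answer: 84045/302 ≈ 278.29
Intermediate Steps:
w = 431/151 (w = 3 - (-360 + 382)/(12 + 139) = 3 - 22/151 = 431/151 ≈ 2.8543)
I(S) = 2*S/(-1 + S) (I(S) = (2*S)/(-1 + S) = 2*S/(-1 + S))
w*(E*I(T(5))) = 431*(39*(2*5/(-1 + 5)))/151 = 431*(39*(2*5/4))/151 = 431*(39*(2*5*(¼)))/151 = 431*(39*(5/2))/151 = (431/151)*(195/2) = 84045/302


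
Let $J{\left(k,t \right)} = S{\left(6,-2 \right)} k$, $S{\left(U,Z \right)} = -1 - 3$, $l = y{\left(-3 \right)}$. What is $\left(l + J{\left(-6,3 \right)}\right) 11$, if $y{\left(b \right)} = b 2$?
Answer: $198$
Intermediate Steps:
$y{\left(b \right)} = 2 b$
$l = -6$ ($l = 2 \left(-3\right) = -6$)
$S{\left(U,Z \right)} = -4$ ($S{\left(U,Z \right)} = -1 - 3 = -4$)
$J{\left(k,t \right)} = - 4 k$
$\left(l + J{\left(-6,3 \right)}\right) 11 = \left(-6 - -24\right) 11 = \left(-6 + 24\right) 11 = 18 \cdot 11 = 198$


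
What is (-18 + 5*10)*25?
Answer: 800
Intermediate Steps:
(-18 + 5*10)*25 = (-18 + 50)*25 = 32*25 = 800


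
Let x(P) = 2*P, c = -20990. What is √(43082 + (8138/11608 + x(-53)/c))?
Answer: √39963422686105907115/30456490 ≈ 207.56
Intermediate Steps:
√(43082 + (8138/11608 + x(-53)/c)) = √(43082 + (8138/11608 + (2*(-53))/(-20990))) = √(43082 + (8138*(1/11608) - 106*(-1/20990))) = √(43082 + (4069/5804 + 53/10495)) = √(43082 + 43011767/60912980) = √(2624296016127/60912980) = √39963422686105907115/30456490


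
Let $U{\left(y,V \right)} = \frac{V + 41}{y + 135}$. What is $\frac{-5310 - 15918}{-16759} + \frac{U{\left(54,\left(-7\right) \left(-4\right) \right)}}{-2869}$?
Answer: $\frac{3836511859}{3029138973} \approx 1.2665$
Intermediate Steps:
$U{\left(y,V \right)} = \frac{41 + V}{135 + y}$
$\frac{-5310 - 15918}{-16759} + \frac{U{\left(54,\left(-7\right) \left(-4\right) \right)}}{-2869} = \frac{-5310 - 15918}{-16759} + \frac{\frac{1}{135 + 54} \left(41 - -28\right)}{-2869} = \left(-21228\right) \left(- \frac{1}{16759}\right) + \frac{41 + 28}{189} \left(- \frac{1}{2869}\right) = \frac{21228}{16759} + \frac{1}{189} \cdot 69 \left(- \frac{1}{2869}\right) = \frac{21228}{16759} + \frac{23}{63} \left(- \frac{1}{2869}\right) = \frac{21228}{16759} - \frac{23}{180747} = \frac{3836511859}{3029138973}$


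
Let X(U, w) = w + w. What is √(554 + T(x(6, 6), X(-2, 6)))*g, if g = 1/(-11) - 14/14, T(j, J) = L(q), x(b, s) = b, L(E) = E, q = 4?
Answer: -36*√62/11 ≈ -25.769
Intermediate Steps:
X(U, w) = 2*w
T(j, J) = 4
g = -12/11 (g = 1*(-1/11) - 14*1/14 = -1/11 - 1 = -12/11 ≈ -1.0909)
√(554 + T(x(6, 6), X(-2, 6)))*g = √(554 + 4)*(-12/11) = √558*(-12/11) = (3*√62)*(-12/11) = -36*√62/11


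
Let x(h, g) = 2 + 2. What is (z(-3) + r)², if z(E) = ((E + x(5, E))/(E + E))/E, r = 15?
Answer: 73441/324 ≈ 226.67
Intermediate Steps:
x(h, g) = 4
z(E) = (4 + E)/(2*E²) (z(E) = ((E + 4)/(E + E))/E = ((4 + E)/((2*E)))/E = ((4 + E)*(1/(2*E)))/E = ((4 + E)/(2*E))/E = (4 + E)/(2*E²))
(z(-3) + r)² = ((½)*(4 - 3)/(-3)² + 15)² = ((½)*(⅑)*1 + 15)² = (1/18 + 15)² = (271/18)² = 73441/324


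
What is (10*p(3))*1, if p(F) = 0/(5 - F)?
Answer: 0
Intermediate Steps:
p(F) = 0
(10*p(3))*1 = (10*0)*1 = 0*1 = 0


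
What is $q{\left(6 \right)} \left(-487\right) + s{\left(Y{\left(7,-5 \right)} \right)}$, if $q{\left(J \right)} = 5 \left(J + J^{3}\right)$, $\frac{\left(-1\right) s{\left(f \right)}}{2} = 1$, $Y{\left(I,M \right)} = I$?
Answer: $-540572$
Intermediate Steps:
$s{\left(f \right)} = -2$ ($s{\left(f \right)} = \left(-2\right) 1 = -2$)
$q{\left(J \right)} = 5 J + 5 J^{3}$
$q{\left(6 \right)} \left(-487\right) + s{\left(Y{\left(7,-5 \right)} \right)} = 5 \cdot 6 \left(1 + 6^{2}\right) \left(-487\right) - 2 = 5 \cdot 6 \left(1 + 36\right) \left(-487\right) - 2 = 5 \cdot 6 \cdot 37 \left(-487\right) - 2 = 1110 \left(-487\right) - 2 = -540570 - 2 = -540572$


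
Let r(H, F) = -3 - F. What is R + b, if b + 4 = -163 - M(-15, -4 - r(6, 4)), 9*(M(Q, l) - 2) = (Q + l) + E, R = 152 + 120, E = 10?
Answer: 929/9 ≈ 103.22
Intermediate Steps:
R = 272
M(Q, l) = 28/9 + Q/9 + l/9 (M(Q, l) = 2 + ((Q + l) + 10)/9 = 2 + (10 + Q + l)/9 = 2 + (10/9 + Q/9 + l/9) = 28/9 + Q/9 + l/9)
b = -1519/9 (b = -4 + (-163 - (28/9 + (1/9)*(-15) + (-4 - (-3 - 1*4))/9)) = -4 + (-163 - (28/9 - 5/3 + (-4 - (-3 - 4))/9)) = -4 + (-163 - (28/9 - 5/3 + (-4 - 1*(-7))/9)) = -4 + (-163 - (28/9 - 5/3 + (-4 + 7)/9)) = -4 + (-163 - (28/9 - 5/3 + (1/9)*3)) = -4 + (-163 - (28/9 - 5/3 + 1/3)) = -4 + (-163 - 1*16/9) = -4 + (-163 - 16/9) = -4 - 1483/9 = -1519/9 ≈ -168.78)
R + b = 272 - 1519/9 = 929/9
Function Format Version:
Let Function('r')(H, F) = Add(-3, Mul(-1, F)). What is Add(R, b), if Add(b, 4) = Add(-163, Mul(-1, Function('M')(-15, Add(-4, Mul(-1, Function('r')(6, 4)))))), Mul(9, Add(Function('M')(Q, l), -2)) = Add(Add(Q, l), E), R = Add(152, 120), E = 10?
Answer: Rational(929, 9) ≈ 103.22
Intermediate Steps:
R = 272
Function('M')(Q, l) = Add(Rational(28, 9), Mul(Rational(1, 9), Q), Mul(Rational(1, 9), l)) (Function('M')(Q, l) = Add(2, Mul(Rational(1, 9), Add(Add(Q, l), 10))) = Add(2, Mul(Rational(1, 9), Add(10, Q, l))) = Add(2, Add(Rational(10, 9), Mul(Rational(1, 9), Q), Mul(Rational(1, 9), l))) = Add(Rational(28, 9), Mul(Rational(1, 9), Q), Mul(Rational(1, 9), l)))
b = Rational(-1519, 9) (b = Add(-4, Add(-163, Mul(-1, Add(Rational(28, 9), Mul(Rational(1, 9), -15), Mul(Rational(1, 9), Add(-4, Mul(-1, Add(-3, Mul(-1, 4))))))))) = Add(-4, Add(-163, Mul(-1, Add(Rational(28, 9), Rational(-5, 3), Mul(Rational(1, 9), Add(-4, Mul(-1, Add(-3, -4)))))))) = Add(-4, Add(-163, Mul(-1, Add(Rational(28, 9), Rational(-5, 3), Mul(Rational(1, 9), Add(-4, Mul(-1, -7))))))) = Add(-4, Add(-163, Mul(-1, Add(Rational(28, 9), Rational(-5, 3), Mul(Rational(1, 9), Add(-4, 7)))))) = Add(-4, Add(-163, Mul(-1, Add(Rational(28, 9), Rational(-5, 3), Mul(Rational(1, 9), 3))))) = Add(-4, Add(-163, Mul(-1, Add(Rational(28, 9), Rational(-5, 3), Rational(1, 3))))) = Add(-4, Add(-163, Mul(-1, Rational(16, 9)))) = Add(-4, Add(-163, Rational(-16, 9))) = Add(-4, Rational(-1483, 9)) = Rational(-1519, 9) ≈ -168.78)
Add(R, b) = Add(272, Rational(-1519, 9)) = Rational(929, 9)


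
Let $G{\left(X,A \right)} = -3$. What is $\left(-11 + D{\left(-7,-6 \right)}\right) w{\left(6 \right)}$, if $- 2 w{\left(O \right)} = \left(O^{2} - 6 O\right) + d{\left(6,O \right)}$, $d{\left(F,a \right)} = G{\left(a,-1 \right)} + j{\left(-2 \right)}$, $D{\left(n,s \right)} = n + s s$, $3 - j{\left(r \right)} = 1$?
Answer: $9$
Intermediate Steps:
$j{\left(r \right)} = 2$ ($j{\left(r \right)} = 3 - 1 = 2$)
$D{\left(n,s \right)} = n + s^{2}$
$d{\left(F,a \right)} = -1$ ($d{\left(F,a \right)} = -3 + 2 = -1$)
$w{\left(O \right)} = \frac{1}{2} + 3 O - \frac{O^{2}}{2}$ ($w{\left(O \right)} = - \frac{\left(O^{2} - 6 O\right) - 1}{2} = - \frac{-1 + O^{2} - 6 O}{2} = \frac{1}{2} + 3 O - \frac{O^{2}}{2}$)
$\left(-11 + D{\left(-7,-6 \right)}\right) w{\left(6 \right)} = \left(-11 - \left(7 - \left(-6\right)^{2}\right)\right) \left(\frac{1}{2} + 3 \cdot 6 - \frac{6^{2}}{2}\right) = \left(-11 + \left(-7 + 36\right)\right) \left(\frac{1}{2} + 18 - 18\right) = \left(-11 + 29\right) \left(\frac{1}{2} + 18 - 18\right) = 18 \cdot \frac{1}{2} = 9$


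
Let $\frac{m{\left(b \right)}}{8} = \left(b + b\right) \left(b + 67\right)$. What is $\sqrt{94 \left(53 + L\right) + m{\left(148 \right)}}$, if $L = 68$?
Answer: $\sqrt{520494} \approx 721.45$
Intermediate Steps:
$m{\left(b \right)} = 16 b \left(67 + b\right)$ ($m{\left(b \right)} = 8 \left(b + b\right) \left(b + 67\right) = 8 \cdot 2 b \left(67 + b\right) = 16 b \left(67 + b\right)$)
$\sqrt{94 \left(53 + L\right) + m{\left(148 \right)}} = \sqrt{94 \left(53 + 68\right) + 16 \cdot 148 \left(67 + 148\right)} = \sqrt{94 \cdot 121 + 16 \cdot 148 \cdot 215} = \sqrt{11374 + 509120} = \sqrt{520494}$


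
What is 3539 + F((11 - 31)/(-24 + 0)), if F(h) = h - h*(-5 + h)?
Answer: 127559/36 ≈ 3543.3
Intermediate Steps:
F(h) = h - h*(-5 + h)
3539 + F((11 - 31)/(-24 + 0)) = 3539 + ((11 - 31)/(-24 + 0))*(6 - (11 - 31)/(-24 + 0)) = 3539 + (-20/(-24))*(6 - (-20)/(-24)) = 3539 + (-20*(-1/24))*(6 - (-20)*(-1)/24) = 3539 + 5*(6 - 1*5/6)/6 = 3539 + 5*(6 - 5/6)/6 = 3539 + (5/6)*(31/6) = 3539 + 155/36 = 127559/36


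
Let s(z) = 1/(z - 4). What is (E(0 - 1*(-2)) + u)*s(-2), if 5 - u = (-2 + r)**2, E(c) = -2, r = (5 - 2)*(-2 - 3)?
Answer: 143/3 ≈ 47.667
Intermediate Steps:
r = -15 (r = 3*(-5) = -15)
s(z) = 1/(-4 + z)
u = -284 (u = 5 - (-2 - 15)**2 = 5 - 1*(-17)**2 = 5 - 1*289 = 5 - 289 = -284)
(E(0 - 1*(-2)) + u)*s(-2) = (-2 - 284)/(-4 - 2) = -286/(-6) = -286*(-1/6) = 143/3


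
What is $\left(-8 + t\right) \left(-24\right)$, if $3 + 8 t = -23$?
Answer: $270$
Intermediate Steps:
$t = - \frac{13}{4}$ ($t = - \frac{3}{8} + \frac{1}{8} \left(-23\right) = - \frac{3}{8} - \frac{23}{8} = - \frac{13}{4} \approx -3.25$)
$\left(-8 + t\right) \left(-24\right) = \left(-8 - \frac{13}{4}\right) \left(-24\right) = \left(- \frac{45}{4}\right) \left(-24\right) = 270$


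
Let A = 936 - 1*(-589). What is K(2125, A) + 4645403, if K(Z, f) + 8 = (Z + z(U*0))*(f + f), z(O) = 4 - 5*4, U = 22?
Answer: 11077845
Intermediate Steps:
A = 1525 (A = 936 + 589 = 1525)
z(O) = -16 (z(O) = 4 - 20 = -16)
K(Z, f) = -8 + 2*f*(-16 + Z) (K(Z, f) = -8 + (Z - 16)*(f + f) = -8 + (-16 + Z)*(2*f) = -8 + 2*f*(-16 + Z))
K(2125, A) + 4645403 = (-8 - 32*1525 + 2*2125*1525) + 4645403 = (-8 - 48800 + 6481250) + 4645403 = 6432442 + 4645403 = 11077845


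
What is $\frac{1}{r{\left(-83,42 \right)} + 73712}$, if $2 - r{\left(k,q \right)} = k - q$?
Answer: $\frac{1}{73839} \approx 1.3543 \cdot 10^{-5}$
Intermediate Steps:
$r{\left(k,q \right)} = 2 + q - k$ ($r{\left(k,q \right)} = 2 - \left(k - q\right) = 2 + q - k$)
$\frac{1}{r{\left(-83,42 \right)} + 73712} = \frac{1}{\left(2 + 42 - -83\right) + 73712} = \frac{1}{\left(2 + 42 + 83\right) + 73712} = \frac{1}{127 + 73712} = \frac{1}{73839}$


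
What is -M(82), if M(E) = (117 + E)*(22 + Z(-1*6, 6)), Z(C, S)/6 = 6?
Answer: -11542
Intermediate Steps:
Z(C, S) = 36 (Z(C, S) = 6*6 = 36)
M(E) = 6786 + 58*E (M(E) = (117 + E)*(22 + 36) = (117 + E)*58 = 6786 + 58*E)
-M(82) = -(6786 + 58*82) = -(6786 + 4756) = -1*11542 = -11542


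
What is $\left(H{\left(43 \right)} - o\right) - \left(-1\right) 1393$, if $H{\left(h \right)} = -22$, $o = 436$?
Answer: $935$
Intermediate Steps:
$\left(H{\left(43 \right)} - o\right) - \left(-1\right) 1393 = \left(-22 - 436\right) - \left(-1\right) 1393 = \left(-22 - 436\right) - -1393 = -458 + 1393 = 935$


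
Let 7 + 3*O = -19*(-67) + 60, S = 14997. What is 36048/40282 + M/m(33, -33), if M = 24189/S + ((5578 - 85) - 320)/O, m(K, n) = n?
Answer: 21866824971/44502707678 ≈ 0.49136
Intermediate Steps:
O = 442 (O = -7/3 + (-19*(-67) + 60)/3 = -7/3 + (1273 + 60)/3 = -7/3 + (⅓)*1333 = -7/3 + 1333/3 = 442)
M = 29423673/2209558 (M = 24189/14997 + ((5578 - 85) - 320)/442 = 24189*(1/14997) + (5493 - 320)*(1/442) = 8063/4999 + 5173*(1/442) = 8063/4999 + 5173/442 = 29423673/2209558 ≈ 13.317)
36048/40282 + M/m(33, -33) = 36048/40282 + (29423673/2209558)/(-33) = 36048*(1/40282) + (29423673/2209558)*(-1/33) = 18024/20141 - 9807891/24305138 = 21866824971/44502707678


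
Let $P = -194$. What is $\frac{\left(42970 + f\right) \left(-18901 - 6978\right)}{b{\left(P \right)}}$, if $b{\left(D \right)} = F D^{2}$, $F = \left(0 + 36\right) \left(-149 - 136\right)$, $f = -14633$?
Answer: $\frac{733333223}{386145360} \approx 1.8991$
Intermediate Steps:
$F = -10260$ ($F = 36 \left(-285\right) = -10260$)
$b{\left(D \right)} = - 10260 D^{2}$
$\frac{\left(42970 + f\right) \left(-18901 - 6978\right)}{b{\left(P \right)}} = \frac{\left(42970 - 14633\right) \left(-18901 - 6978\right)}{\left(-10260\right) \left(-194\right)^{2}} = \frac{28337 \left(-25879\right)}{\left(-10260\right) 37636} = - \frac{733333223}{-386145360} = \left(-733333223\right) \left(- \frac{1}{386145360}\right) = \frac{733333223}{386145360}$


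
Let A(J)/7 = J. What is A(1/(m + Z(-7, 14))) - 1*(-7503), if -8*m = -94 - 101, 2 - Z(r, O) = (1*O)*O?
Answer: 10181515/1357 ≈ 7503.0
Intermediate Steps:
Z(r, O) = 2 - O² (Z(r, O) = 2 - 1*O*O = 2 - O*O = 2 - O²)
m = 195/8 (m = -(-94 - 101)/8 = -⅛*(-195) = 195/8 ≈ 24.375)
A(J) = 7*J
A(1/(m + Z(-7, 14))) - 1*(-7503) = 7/(195/8 + (2 - 1*14²)) - 1*(-7503) = 7/(195/8 + (2 - 1*196)) + 7503 = 7/(195/8 + (2 - 196)) + 7503 = 7/(195/8 - 194) + 7503 = 7/(-1357/8) + 7503 = 7*(-8/1357) + 7503 = -56/1357 + 7503 = 10181515/1357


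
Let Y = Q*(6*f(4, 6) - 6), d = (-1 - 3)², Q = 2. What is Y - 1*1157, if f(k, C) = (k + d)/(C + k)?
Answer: -1145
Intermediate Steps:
d = 16 (d = (-4)² = 16)
f(k, C) = (16 + k)/(C + k) (f(k, C) = (k + 16)/(C + k) = (16 + k)/(C + k))
Y = 12 (Y = 2*(6*((16 + 4)/(6 + 4)) - 6) = 2*(6*(20/10) - 6) = 2*(6*((⅒)*20) - 6) = 2*(6*2 - 6) = 2*(12 - 6) = 2*6 = 12)
Y - 1*1157 = 12 - 1*1157 = 12 - 1157 = -1145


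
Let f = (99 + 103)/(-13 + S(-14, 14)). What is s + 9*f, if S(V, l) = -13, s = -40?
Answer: -1429/13 ≈ -109.92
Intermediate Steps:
f = -101/13 (f = (99 + 103)/(-13 - 13) = 202/(-26) = 202*(-1/26) = -101/13 ≈ -7.7692)
s + 9*f = -40 + 9*(-101/13) = -40 - 909/13 = -1429/13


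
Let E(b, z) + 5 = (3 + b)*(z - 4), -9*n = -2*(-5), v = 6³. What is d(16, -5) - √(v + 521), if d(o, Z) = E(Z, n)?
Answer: 47/9 - √737 ≈ -21.926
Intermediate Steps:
v = 216
n = -10/9 (n = -(-2)*(-5)/9 = -⅑*10 = -10/9 ≈ -1.1111)
E(b, z) = -5 + (-4 + z)*(3 + b) (E(b, z) = -5 + (3 + b)*(z - 4) = -5 + (3 + b)*(-4 + z) = -5 + (-4 + z)*(3 + b))
d(o, Z) = -61/3 - 46*Z/9 (d(o, Z) = -17 - 4*Z + 3*(-10/9) + Z*(-10/9) = -17 - 4*Z - 10/3 - 10*Z/9 = -61/3 - 46*Z/9)
d(16, -5) - √(v + 521) = (-61/3 - 46/9*(-5)) - √(216 + 521) = (-61/3 + 230/9) - √737 = 47/9 - √737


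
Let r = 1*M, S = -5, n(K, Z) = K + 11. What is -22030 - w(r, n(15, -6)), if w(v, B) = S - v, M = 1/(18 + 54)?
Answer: -1585799/72 ≈ -22025.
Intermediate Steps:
n(K, Z) = 11 + K
M = 1/72 ≈ 0.013889
r = 1/72 (r = 1*(1/72) = 1/72 ≈ 0.013889)
w(v, B) = -5 - v
-22030 - w(r, n(15, -6)) = -22030 - (-5 - 1*1/72) = -22030 - (-5 - 1/72) = -22030 - 1*(-361/72) = -22030 + 361/72 = -1585799/72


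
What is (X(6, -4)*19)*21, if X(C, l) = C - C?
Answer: 0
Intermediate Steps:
X(C, l) = 0
(X(6, -4)*19)*21 = (0*19)*21 = 0*21 = 0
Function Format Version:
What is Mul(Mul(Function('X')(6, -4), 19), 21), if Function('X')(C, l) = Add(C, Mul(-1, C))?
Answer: 0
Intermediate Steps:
Function('X')(C, l) = 0
Mul(Mul(Function('X')(6, -4), 19), 21) = Mul(Mul(0, 19), 21) = Mul(0, 21) = 0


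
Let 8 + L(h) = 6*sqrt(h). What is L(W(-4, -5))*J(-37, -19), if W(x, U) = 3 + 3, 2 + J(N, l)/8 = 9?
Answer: -448 + 336*sqrt(6) ≈ 375.03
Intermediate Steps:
J(N, l) = 56 (J(N, l) = -16 + 8*9 = -16 + 72 = 56)
W(x, U) = 6
L(h) = -8 + 6*sqrt(h)
L(W(-4, -5))*J(-37, -19) = (-8 + 6*sqrt(6))*56 = -448 + 336*sqrt(6)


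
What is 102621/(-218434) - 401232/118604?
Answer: -167473107/43468366 ≈ -3.8528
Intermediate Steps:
102621/(-218434) - 401232/118604 = 102621*(-1/218434) - 401232*1/118604 = -102621/218434 - 100308/29651 = -167473107/43468366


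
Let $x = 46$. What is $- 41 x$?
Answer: $-1886$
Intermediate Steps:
$- 41 x = \left(-41\right) 46 = -1886$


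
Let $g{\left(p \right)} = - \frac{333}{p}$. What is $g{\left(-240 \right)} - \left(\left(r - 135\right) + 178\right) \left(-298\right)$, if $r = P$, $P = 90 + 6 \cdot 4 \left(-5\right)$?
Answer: $\frac{310031}{80} \approx 3875.4$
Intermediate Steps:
$P = -30$ ($P = 90 + 24 \left(-5\right) = 90 - 120 = -30$)
$r = -30$
$g{\left(-240 \right)} - \left(\left(r - 135\right) + 178\right) \left(-298\right) = - \frac{333}{-240} - \left(\left(-30 - 135\right) + 178\right) \left(-298\right) = \left(-333\right) \left(- \frac{1}{240}\right) - \left(\left(-30 - 135\right) + 178\right) \left(-298\right) = \frac{111}{80} - \left(-165 + 178\right) \left(-298\right) = \frac{111}{80} - 13 \left(-298\right) = \frac{111}{80} - -3874 = \frac{111}{80} + 3874 = \frac{310031}{80}$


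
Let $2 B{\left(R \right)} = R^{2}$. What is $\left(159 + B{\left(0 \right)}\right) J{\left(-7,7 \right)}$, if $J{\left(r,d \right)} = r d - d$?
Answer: $-8904$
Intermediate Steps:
$J{\left(r,d \right)} = - d + d r$ ($J{\left(r,d \right)} = d r - d = - d + d r$)
$B{\left(R \right)} = \frac{R^{2}}{2}$
$\left(159 + B{\left(0 \right)}\right) J{\left(-7,7 \right)} = \left(159 + \frac{0^{2}}{2}\right) 7 \left(-1 - 7\right) = \left(159 + \frac{1}{2} \cdot 0\right) 7 \left(-8\right) = \left(159 + 0\right) \left(-56\right) = 159 \left(-56\right) = -8904$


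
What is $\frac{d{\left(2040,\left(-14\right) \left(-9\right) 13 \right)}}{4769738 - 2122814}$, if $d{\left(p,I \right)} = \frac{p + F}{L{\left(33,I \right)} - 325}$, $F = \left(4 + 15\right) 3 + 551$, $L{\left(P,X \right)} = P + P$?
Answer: $- \frac{662}{171388329} \approx -3.8626 \cdot 10^{-6}$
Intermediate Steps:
$L{\left(P,X \right)} = 2 P$
$F = 608$ ($F = 19 \cdot 3 + 551 = 57 + 551 = 608$)
$d{\left(p,I \right)} = - \frac{608}{259} - \frac{p}{259}$ ($d{\left(p,I \right)} = \frac{p + 608}{2 \cdot 33 - 325} = \frac{608 + p}{66 - 325} = \frac{608 + p}{-259} = \left(608 + p\right) \left(- \frac{1}{259}\right) = - \frac{608}{259} - \frac{p}{259}$)
$\frac{d{\left(2040,\left(-14\right) \left(-9\right) 13 \right)}}{4769738 - 2122814} = \frac{- \frac{608}{259} - \frac{2040}{259}}{4769738 - 2122814} = - \frac{2648}{259 \cdot 2646924} = \left(- \frac{2648}{259}\right) \frac{1}{2646924} = - \frac{662}{171388329}$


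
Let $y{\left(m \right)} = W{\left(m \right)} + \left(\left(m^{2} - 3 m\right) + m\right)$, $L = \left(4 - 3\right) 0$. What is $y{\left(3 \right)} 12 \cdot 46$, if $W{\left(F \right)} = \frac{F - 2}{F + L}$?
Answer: $1840$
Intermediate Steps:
$L = 0$ ($L = 1 \cdot 0 = 0$)
$W{\left(F \right)} = \frac{-2 + F}{F}$ ($W{\left(F \right)} = \frac{F - 2}{F + 0} = \frac{-2 + F}{F}$)
$y{\left(m \right)} = m^{2} - 2 m + \frac{-2 + m}{m}$ ($y{\left(m \right)} = \frac{-2 + m}{m} + \left(\left(m^{2} - 3 m\right) + m\right) = \frac{-2 + m}{m} + \left(m^{2} - 2 m\right) = m^{2} - 2 m + \frac{-2 + m}{m}$)
$y{\left(3 \right)} 12 \cdot 46 = \frac{-2 + 3 + 3^{2} \left(-2 + 3\right)}{3} \cdot 12 \cdot 46 = \frac{-2 + 3 + 9 \cdot 1}{3} \cdot 12 \cdot 46 = \frac{-2 + 3 + 9}{3} \cdot 12 \cdot 46 = \frac{1}{3} \cdot 10 \cdot 12 \cdot 46 = \frac{10}{3} \cdot 12 \cdot 46 = 40 \cdot 46 = 1840$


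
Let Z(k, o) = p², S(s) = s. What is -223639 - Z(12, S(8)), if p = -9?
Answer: -223720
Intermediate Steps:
Z(k, o) = 81 (Z(k, o) = (-9)² = 81)
-223639 - Z(12, S(8)) = -223639 - 1*81 = -223639 - 81 = -223720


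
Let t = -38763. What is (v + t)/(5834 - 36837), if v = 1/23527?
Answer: 911977100/729407581 ≈ 1.2503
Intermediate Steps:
v = 1/23527 ≈ 4.2504e-5
(v + t)/(5834 - 36837) = (1/23527 - 38763)/(5834 - 36837) = -911977100/23527/(-31003) = -911977100/23527*(-1/31003) = 911977100/729407581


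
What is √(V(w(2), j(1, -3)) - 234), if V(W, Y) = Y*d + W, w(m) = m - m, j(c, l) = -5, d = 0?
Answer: 3*I*√26 ≈ 15.297*I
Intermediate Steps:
w(m) = 0
V(W, Y) = W (V(W, Y) = Y*0 + W = 0 + W = W)
√(V(w(2), j(1, -3)) - 234) = √(0 - 234) = √(-234) = 3*I*√26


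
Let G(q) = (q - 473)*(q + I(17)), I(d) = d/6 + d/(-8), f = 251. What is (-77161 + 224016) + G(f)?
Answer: 363903/4 ≈ 90976.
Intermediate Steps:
I(d) = d/24 (I(d) = d*(⅙) + d*(-⅛) = d/6 - d/8 = d/24)
G(q) = (-473 + q)*(17/24 + q) (G(q) = (q - 473)*(q + (1/24)*17) = (-473 + q)*(q + 17/24) = (-473 + q)*(17/24 + q))
(-77161 + 224016) + G(f) = (-77161 + 224016) + (-8041/24 + 251² - 11335/24*251) = 146855 + (-8041/24 + 63001 - 2845085/24) = 146855 - 223517/4 = 363903/4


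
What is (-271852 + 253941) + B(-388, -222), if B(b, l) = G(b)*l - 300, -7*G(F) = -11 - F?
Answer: -43783/7 ≈ -6254.7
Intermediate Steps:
G(F) = 11/7 + F/7 (G(F) = -(-11 - F)/7 = 11/7 + F/7)
B(b, l) = -300 + l*(11/7 + b/7) (B(b, l) = (11/7 + b/7)*l - 300 = l*(11/7 + b/7) - 300 = -300 + l*(11/7 + b/7))
(-271852 + 253941) + B(-388, -222) = (-271852 + 253941) + (-300 + (⅐)*(-222)*(11 - 388)) = -17911 + (-300 + (⅐)*(-222)*(-377)) = -17911 + (-300 + 83694/7) = -17911 + 81594/7 = -43783/7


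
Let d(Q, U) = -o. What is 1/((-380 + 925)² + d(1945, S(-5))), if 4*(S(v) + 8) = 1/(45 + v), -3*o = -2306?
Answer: 3/888769 ≈ 3.3755e-6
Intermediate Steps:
o = 2306/3 (o = -⅓*(-2306) = 2306/3 ≈ 768.67)
S(v) = -8 + 1/(4*(45 + v))
d(Q, U) = -2306/3 (d(Q, U) = -1*2306/3 = -2306/3)
1/((-380 + 925)² + d(1945, S(-5))) = 1/((-380 + 925)² - 2306/3) = 1/(545² - 2306/3) = 1/(297025 - 2306/3) = 1/(888769/3) = 3/888769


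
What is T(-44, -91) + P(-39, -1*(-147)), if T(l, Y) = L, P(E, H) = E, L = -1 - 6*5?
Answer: -70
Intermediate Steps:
L = -31 (L = -1 - 30 = -31)
T(l, Y) = -31
T(-44, -91) + P(-39, -1*(-147)) = -31 - 39 = -70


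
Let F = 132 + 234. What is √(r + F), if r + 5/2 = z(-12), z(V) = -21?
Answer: √1370/2 ≈ 18.507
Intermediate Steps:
r = -47/2 (r = -5/2 - 21 = -47/2 ≈ -23.500)
F = 366
√(r + F) = √(-47/2 + 366) = √(685/2) = √1370/2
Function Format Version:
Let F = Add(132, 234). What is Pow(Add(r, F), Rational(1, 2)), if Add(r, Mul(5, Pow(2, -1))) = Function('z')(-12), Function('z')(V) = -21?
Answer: Mul(Rational(1, 2), Pow(1370, Rational(1, 2))) ≈ 18.507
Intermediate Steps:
r = Rational(-47, 2) (r = Add(Rational(-5, 2), -21) = Rational(-47, 2) ≈ -23.500)
F = 366
Pow(Add(r, F), Rational(1, 2)) = Pow(Add(Rational(-47, 2), 366), Rational(1, 2)) = Pow(Rational(685, 2), Rational(1, 2)) = Mul(Rational(1, 2), Pow(1370, Rational(1, 2)))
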